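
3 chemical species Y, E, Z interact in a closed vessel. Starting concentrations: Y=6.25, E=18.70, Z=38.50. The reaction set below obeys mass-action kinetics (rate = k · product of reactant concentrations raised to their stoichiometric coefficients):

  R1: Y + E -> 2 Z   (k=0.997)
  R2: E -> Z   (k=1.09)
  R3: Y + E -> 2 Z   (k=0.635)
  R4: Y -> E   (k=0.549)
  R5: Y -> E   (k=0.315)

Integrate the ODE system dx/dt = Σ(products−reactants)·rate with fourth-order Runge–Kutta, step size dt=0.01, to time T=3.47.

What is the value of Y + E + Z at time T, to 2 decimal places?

Value at T = 63.45

Check how each reaction changes W = Y + E + Z (weight of products minus weight of reactants):
R1: Y + E -> 2 Z: (1·2) − (1·1 + 1·1) = 2 − 2 = 0
R2: E -> Z: (1·1) − (1·1) = 1 − 1 = 0
R3: Y + E -> 2 Z: (1·2) − (1·1 + 1·1) = 2 − 2 = 0
R4: Y -> E: (1·1) − (1·1) = 1 − 1 = 0
R5: Y -> E: (1·1) − (1·1) = 1 − 1 = 0
Every reaction leaves W unchanged, so W is conserved and no simulation is needed: W(T) = W(0) = 6.25 + 18.70 + 38.50 = 63.45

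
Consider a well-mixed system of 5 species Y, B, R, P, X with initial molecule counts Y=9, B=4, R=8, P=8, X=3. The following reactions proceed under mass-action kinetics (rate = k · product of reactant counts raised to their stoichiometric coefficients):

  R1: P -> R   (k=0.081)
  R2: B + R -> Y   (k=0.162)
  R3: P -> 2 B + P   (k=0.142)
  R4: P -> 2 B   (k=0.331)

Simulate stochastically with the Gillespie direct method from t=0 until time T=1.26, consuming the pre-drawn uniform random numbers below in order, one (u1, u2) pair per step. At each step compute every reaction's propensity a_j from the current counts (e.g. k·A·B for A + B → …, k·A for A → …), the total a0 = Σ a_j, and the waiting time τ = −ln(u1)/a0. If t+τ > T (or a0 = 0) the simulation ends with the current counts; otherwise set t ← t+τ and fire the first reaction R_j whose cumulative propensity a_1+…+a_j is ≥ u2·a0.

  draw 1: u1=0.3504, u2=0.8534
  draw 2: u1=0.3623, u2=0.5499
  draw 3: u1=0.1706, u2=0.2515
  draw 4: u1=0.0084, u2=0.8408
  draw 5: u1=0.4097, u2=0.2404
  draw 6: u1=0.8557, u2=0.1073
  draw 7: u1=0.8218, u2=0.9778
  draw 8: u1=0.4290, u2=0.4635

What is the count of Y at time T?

Y at T = 13

t=0.000: Y=9 B=4 R=8 P=8 X=3
Draw 1: a1=0.648, a2=5.184, a3=1.136, a4=2.648, a0=9.616; τ=−ln(0.3504)/9.616=0.109 → t=0.109; u2·a0=0.8534·9.616=8.206; a1+…+a3=6.968 < 8.206 ≤ a1+…+a4=9.616 → R4 fires; Y=9 B=6 R=8 P=7 X=3
Draw 2: a1=0.567, a2=7.776, a3=0.994, a4=2.317, a0=11.654; τ=−ln(0.3623)/11.654=0.087 → t=0.196; u2·a0=0.5499·11.654=6.409; a1=0.567 < 6.409 ≤ a1+a2=8.343 → R2 fires; Y=10 B=5 R=7 P=7 X=3
Draw 3: a1=0.567, a2=5.670, a3=0.994, a4=2.317, a0=9.548; τ=−ln(0.1706)/9.548=0.185 → t=0.381; u2·a0=0.2515·9.548=2.401; a1=0.567 < 2.401 ≤ a1+a2=6.237 → R2 fires; Y=11 B=4 R=6 P=7 X=3
Draw 4: a1=0.567, a2=3.888, a3=0.994, a4=2.317, a0=7.766; τ=−ln(0.0084)/7.766=0.615 → t=0.997; u2·a0=0.8408·7.766=6.530; a1+…+a3=5.449 < 6.530 ≤ a1+…+a4=7.766 → R4 fires; Y=11 B=6 R=6 P=6 X=3
Draw 5: a1=0.486, a2=5.832, a3=0.852, a4=1.986, a0=9.156; τ=−ln(0.4097)/9.156=0.097 → t=1.094; u2·a0=0.2404·9.156=2.201; a1=0.486 < 2.201 ≤ a1+a2=6.318 → R2 fires; Y=12 B=5 R=5 P=6 X=3
Draw 6: a1=0.486, a2=4.050, a3=0.852, a4=1.986, a0=7.374; τ=−ln(0.8557)/7.374=0.021 → t=1.115; u2·a0=0.1073·7.374=0.791; a1=0.486 < 0.791 ≤ a1+a2=4.536 → R2 fires; Y=13 B=4 R=4 P=6 X=3
Draw 7: a1=0.486, a2=2.592, a3=0.852, a4=1.986, a0=5.916; τ=−ln(0.8218)/5.916=0.033 → t=1.149; u2·a0=0.9778·5.916=5.785; a1+…+a3=3.930 < 5.785 ≤ a1+…+a4=5.916 → R4 fires; Y=13 B=6 R=4 P=5 X=3
Draw 8: a1=0.405, a2=3.888, a3=0.710, a4=1.655, a0=6.658; τ=−ln(0.4290)/6.658=0.127 → t=1.276 > T=1.26: stop.
Read off Y at T=1.26: 13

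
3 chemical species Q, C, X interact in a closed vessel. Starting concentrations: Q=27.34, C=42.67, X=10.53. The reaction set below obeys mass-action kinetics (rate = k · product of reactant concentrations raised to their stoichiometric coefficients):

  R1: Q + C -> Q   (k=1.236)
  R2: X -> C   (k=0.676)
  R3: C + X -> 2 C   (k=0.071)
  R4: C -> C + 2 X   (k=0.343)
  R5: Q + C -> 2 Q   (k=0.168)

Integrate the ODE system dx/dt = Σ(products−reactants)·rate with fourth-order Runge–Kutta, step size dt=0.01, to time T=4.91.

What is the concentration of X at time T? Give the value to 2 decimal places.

X at T = 0.39

RK4 with dt=0.01: 491 steps to T=4.91. Trajectory (selected grid times):
t=0.00: Q=27.34 C=42.67 X=10.53
t=0.55: Q=32.92 C=0.11 X=7.23
t=1.09: Q=33.19 C=0.07 X=5.03
t=1.64: Q=33.38 C=0.05 X=3.48
t=2.18: Q=33.51 C=0.04 X=2.42
t=2.73: Q=33.60 C=0.02 X=1.68
t=3.27: Q=33.67 C=0.02 X=1.17
t=3.82: Q=33.71 C=0.01 X=0.81
t=4.36: Q=33.74 C=0.01 X=0.57
t=4.91: Q=33.76 C=0.01 X=0.39
Read off X at T=4.91: 0.39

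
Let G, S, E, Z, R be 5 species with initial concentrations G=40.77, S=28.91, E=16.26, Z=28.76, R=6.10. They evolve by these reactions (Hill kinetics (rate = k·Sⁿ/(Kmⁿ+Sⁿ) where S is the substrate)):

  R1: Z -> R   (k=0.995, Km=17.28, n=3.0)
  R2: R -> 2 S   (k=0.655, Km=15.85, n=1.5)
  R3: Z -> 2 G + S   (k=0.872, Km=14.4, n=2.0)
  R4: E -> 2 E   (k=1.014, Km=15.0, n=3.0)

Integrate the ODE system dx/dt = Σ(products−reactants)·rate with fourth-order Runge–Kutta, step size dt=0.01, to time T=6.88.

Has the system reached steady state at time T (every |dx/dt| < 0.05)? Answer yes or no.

RK4 with dt=0.01: 688 steps to T=6.88. Trajectory (selected grid times):
t=0.00: G=40.77 S=28.91 E=16.26 Z=28.76 R=6.10
t=0.76: G=41.82 S=29.64 E=16.70 Z=27.62 R=6.61
t=1.53: G=42.87 S=30.38 E=17.16 Z=26.49 R=7.11
t=2.29: G=43.88 S=31.13 E=17.63 Z=25.40 R=7.57
t=3.06: G=44.89 S=31.89 E=18.12 Z=24.32 R=8.02
t=3.82: G=45.86 S=32.65 E=18.62 Z=23.29 R=8.43
t=4.59: G=46.82 S=33.42 E=19.14 Z=22.28 R=8.82
t=5.35: G=47.74 S=34.18 E=19.67 Z=21.31 R=9.17
t=6.12: G=48.65 S=34.94 E=20.21 Z=20.37 R=9.50
t=6.88: G=49.52 S=35.70 E=20.77 Z=19.48 R=9.80
Rates at T: R1=0.5859, R2=0.2143, R3=0.5638, R4=0.7365
dx/dt at T (Σ net stoichiometry × rate): G=+1.1276, S=+0.9924, E=+0.7365, Z=-1.1497, R=+0.3716
Largest |dx/dt| is |-1.1497| (Z) ≥ 0.05 → not steady.

Steady state at T: no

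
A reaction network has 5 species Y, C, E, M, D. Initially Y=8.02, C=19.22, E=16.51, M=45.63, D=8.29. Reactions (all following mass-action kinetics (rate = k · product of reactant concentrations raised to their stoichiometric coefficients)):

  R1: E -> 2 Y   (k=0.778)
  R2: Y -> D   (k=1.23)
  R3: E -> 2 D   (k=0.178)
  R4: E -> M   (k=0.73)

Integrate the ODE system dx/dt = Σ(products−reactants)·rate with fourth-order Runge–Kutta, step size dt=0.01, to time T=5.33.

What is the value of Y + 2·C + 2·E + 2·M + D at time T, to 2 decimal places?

Check how each reaction changes W = Y + 2·C + 2·E + 2·M + D (weight of products minus weight of reactants):
R1: E -> 2 Y: (1·2) − (2·1) = 2 − 2 = 0
R2: Y -> D: (1·1) − (1·1) = 1 − 1 = 0
R3: E -> 2 D: (1·2) − (2·1) = 2 − 2 = 0
R4: E -> M: (2·1) − (2·1) = 2 − 2 = 0
Every reaction leaves W unchanged, so W is conserved and no simulation is needed: W(T) = W(0) = 8.02 + 2·19.22 + 2·16.51 + 2·45.63 + 8.29 = 179.03

Value at T = 179.03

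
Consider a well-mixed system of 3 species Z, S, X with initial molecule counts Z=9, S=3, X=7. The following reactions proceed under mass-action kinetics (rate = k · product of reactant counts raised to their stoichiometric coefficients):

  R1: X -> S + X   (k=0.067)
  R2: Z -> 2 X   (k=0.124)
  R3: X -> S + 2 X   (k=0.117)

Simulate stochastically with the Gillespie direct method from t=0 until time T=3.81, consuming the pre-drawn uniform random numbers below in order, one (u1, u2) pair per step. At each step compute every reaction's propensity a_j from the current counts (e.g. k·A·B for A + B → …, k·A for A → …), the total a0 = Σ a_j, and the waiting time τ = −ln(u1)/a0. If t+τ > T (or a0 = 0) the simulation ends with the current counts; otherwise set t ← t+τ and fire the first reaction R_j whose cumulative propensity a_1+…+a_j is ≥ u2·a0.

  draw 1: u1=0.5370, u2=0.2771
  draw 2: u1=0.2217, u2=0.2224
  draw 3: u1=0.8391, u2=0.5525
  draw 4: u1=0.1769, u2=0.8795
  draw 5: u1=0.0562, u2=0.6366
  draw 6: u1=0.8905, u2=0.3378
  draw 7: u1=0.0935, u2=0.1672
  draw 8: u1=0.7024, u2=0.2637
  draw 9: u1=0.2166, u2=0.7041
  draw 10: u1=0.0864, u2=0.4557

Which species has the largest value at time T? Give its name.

Dominant species at T: X

t=0.000: Z=9 S=3 X=7
Draw 1: a1=0.469, a2=1.116, a3=0.819, a0=2.404; τ=−ln(0.5370)/2.404=0.259 → t=0.259; u2·a0=0.2771·2.404=0.666; a1=0.469 < 0.666 ≤ a1+a2=1.585 → R2 fires; Z=8 S=3 X=9
Draw 2: a1=0.603, a2=0.992, a3=1.053, a0=2.648; τ=−ln(0.2217)/2.648=0.569 → t=0.828; u2·a0=0.2224·2.648=0.589 ≤ a1=0.603 → R1 fires; Z=8 S=4 X=9
Draw 3: a1=0.603, a2=0.992, a3=1.053, a0=2.648; τ=−ln(0.8391)/2.648=0.066 → t=0.894; u2·a0=0.5525·2.648=1.463; a1=0.603 < 1.463 ≤ a1+a2=1.595 → R2 fires; Z=7 S=4 X=11
Draw 4: a1=0.737, a2=0.868, a3=1.287, a0=2.892; τ=−ln(0.1769)/2.892=0.599 → t=1.493; u2·a0=0.8795·2.892=2.544; a1+a2=1.605 < 2.544 ≤ a1+…+a3=2.892 → R3 fires; Z=7 S=5 X=12
Draw 5: a1=0.804, a2=0.868, a3=1.404, a0=3.076; τ=−ln(0.0562)/3.076=0.936 → t=2.429; u2·a0=0.6366·3.076=1.958; a1+a2=1.672 < 1.958 ≤ a1+…+a3=3.076 → R3 fires; Z=7 S=6 X=13
Draw 6: a1=0.871, a2=0.868, a3=1.521, a0=3.260; τ=−ln(0.8905)/3.260=0.036 → t=2.464; u2·a0=0.3378·3.260=1.101; a1=0.871 < 1.101 ≤ a1+a2=1.739 → R2 fires; Z=6 S=6 X=15
Draw 7: a1=1.005, a2=0.744, a3=1.755, a0=3.504; τ=−ln(0.0935)/3.504=0.676 → t=3.141; u2·a0=0.1672·3.504=0.586 ≤ a1=1.005 → R1 fires; Z=6 S=7 X=15
Draw 8: a1=1.005, a2=0.744, a3=1.755, a0=3.504; τ=−ln(0.7024)/3.504=0.101 → t=3.241; u2·a0=0.2637·3.504=0.924 ≤ a1=1.005 → R1 fires; Z=6 S=8 X=15
Draw 9: a1=1.005, a2=0.744, a3=1.755, a0=3.504; τ=−ln(0.2166)/3.504=0.437 → t=3.678; u2·a0=0.7041·3.504=2.467; a1+a2=1.749 < 2.467 ≤ a1+…+a3=3.504 → R3 fires; Z=6 S=9 X=16
Draw 10: a1=1.072, a2=0.744, a3=1.872, a0=3.688; τ=−ln(0.0864)/3.688=0.664 → t=4.342 > T=3.81: stop.
At T=3.81: Z=6 S=9 X=16; the largest is X.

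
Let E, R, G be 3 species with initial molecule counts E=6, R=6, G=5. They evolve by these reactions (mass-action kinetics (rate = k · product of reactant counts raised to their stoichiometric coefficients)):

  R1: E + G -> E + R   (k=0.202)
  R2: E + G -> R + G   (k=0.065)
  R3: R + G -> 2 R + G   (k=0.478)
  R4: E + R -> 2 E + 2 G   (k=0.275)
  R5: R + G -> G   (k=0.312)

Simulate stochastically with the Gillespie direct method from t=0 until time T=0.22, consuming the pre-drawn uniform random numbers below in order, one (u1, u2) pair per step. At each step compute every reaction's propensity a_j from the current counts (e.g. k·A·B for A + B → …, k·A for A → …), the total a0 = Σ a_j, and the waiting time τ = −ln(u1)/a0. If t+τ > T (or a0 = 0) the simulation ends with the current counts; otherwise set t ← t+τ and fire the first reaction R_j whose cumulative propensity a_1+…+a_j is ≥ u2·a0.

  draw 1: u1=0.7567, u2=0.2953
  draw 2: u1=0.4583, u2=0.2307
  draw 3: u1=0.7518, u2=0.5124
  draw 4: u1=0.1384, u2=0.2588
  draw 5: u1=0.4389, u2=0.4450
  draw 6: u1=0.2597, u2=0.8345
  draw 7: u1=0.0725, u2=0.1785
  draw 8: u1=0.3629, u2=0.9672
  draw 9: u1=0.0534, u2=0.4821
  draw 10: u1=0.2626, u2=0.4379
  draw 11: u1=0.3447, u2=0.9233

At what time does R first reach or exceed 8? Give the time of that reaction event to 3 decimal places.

t=0.000: E=6 R=6 G=5
Draw 1: a1=6.060, a2=1.950, a3=14.340, a4=9.900, a5=9.360, a0=41.610; τ=−ln(0.7567)/41.610=0.007 → t=0.007; u2·a0=0.2953·41.610=12.287; a1+a2=8.010 < 12.287 ≤ a1+…+a3=22.350 → R3 fires; E=6 R=7 G=5
Draw 2: a1=6.060, a2=1.950, a3=16.730, a4=11.550, a5=10.920, a0=47.210; τ=−ln(0.4583)/47.210=0.017 → t=0.023; u2·a0=0.2307·47.210=10.891; a1+a2=8.010 < 10.891 ≤ a1+…+a3=24.740 → R3 fires; E=6 R=8 G=5
Draw 3: a1=6.060, a2=1.950, a3=19.120, a4=13.200, a5=12.480, a0=52.810; τ=−ln(0.7518)/52.810=0.005 → t=0.029; u2·a0=0.5124·52.810=27.060; a1+a2=8.010 < 27.060 ≤ a1+…+a3=27.130 → R3 fires; E=6 R=9 G=5
Draw 4: a1=6.060, a2=1.950, a3=21.510, a4=14.850, a5=14.040, a0=58.410; τ=−ln(0.1384)/58.410=0.034 → t=0.062; u2·a0=0.2588·58.410=15.117; a1+a2=8.010 < 15.117 ≤ a1+…+a3=29.520 → R3 fires; E=6 R=10 G=5
Draw 5: a1=6.060, a2=1.950, a3=23.900, a4=16.500, a5=15.600, a0=64.010; τ=−ln(0.4389)/64.010=0.013 → t=0.075; u2·a0=0.4450·64.010=28.484; a1+a2=8.010 < 28.484 ≤ a1+…+a3=31.910 → R3 fires; E=6 R=11 G=5
Draw 6: a1=6.060, a2=1.950, a3=26.290, a4=18.150, a5=17.160, a0=69.610; τ=−ln(0.2597)/69.610=0.019 → t=0.095; u2·a0=0.8345·69.610=58.090; a1+…+a4=52.450 < 58.090 ≤ a1+…+a5=69.610 → R5 fires; E=6 R=10 G=5
Draw 7: a1=6.060, a2=1.950, a3=23.900, a4=16.500, a5=15.600, a0=64.010; τ=−ln(0.0725)/64.010=0.041 → t=0.136; u2·a0=0.1785·64.010=11.426; a1+a2=8.010 < 11.426 ≤ a1+…+a3=31.910 → R3 fires; E=6 R=11 G=5
Draw 8: a1=6.060, a2=1.950, a3=26.290, a4=18.150, a5=17.160, a0=69.610; τ=−ln(0.3629)/69.610=0.015 → t=0.150; u2·a0=0.9672·69.610=67.327; a1+…+a4=52.450 < 67.327 ≤ a1+…+a5=69.610 → R5 fires; E=6 R=10 G=5
Draw 9: a1=6.060, a2=1.950, a3=23.900, a4=16.500, a5=15.600, a0=64.010; τ=−ln(0.0534)/64.010=0.046 → t=0.196; u2·a0=0.4821·64.010=30.859; a1+a2=8.010 < 30.859 ≤ a1+…+a3=31.910 → R3 fires; E=6 R=11 G=5
Draw 10: a1=6.060, a2=1.950, a3=26.290, a4=18.150, a5=17.160, a0=69.610; τ=−ln(0.2626)/69.610=0.019 → t=0.215; u2·a0=0.4379·69.610=30.482; a1+a2=8.010 < 30.482 ≤ a1+…+a3=34.300 → R3 fires; E=6 R=12 G=5
Draw 11: a1=6.060, a2=1.950, a3=28.680, a4=19.800, a5=18.720, a0=75.210; τ=−ln(0.3447)/75.210=0.014 → t=0.229 > T=0.22: stop.
R first becomes ≥ 8 when it reaches 8 at the event at t=0.023.

Threshold first reached at t = 0.023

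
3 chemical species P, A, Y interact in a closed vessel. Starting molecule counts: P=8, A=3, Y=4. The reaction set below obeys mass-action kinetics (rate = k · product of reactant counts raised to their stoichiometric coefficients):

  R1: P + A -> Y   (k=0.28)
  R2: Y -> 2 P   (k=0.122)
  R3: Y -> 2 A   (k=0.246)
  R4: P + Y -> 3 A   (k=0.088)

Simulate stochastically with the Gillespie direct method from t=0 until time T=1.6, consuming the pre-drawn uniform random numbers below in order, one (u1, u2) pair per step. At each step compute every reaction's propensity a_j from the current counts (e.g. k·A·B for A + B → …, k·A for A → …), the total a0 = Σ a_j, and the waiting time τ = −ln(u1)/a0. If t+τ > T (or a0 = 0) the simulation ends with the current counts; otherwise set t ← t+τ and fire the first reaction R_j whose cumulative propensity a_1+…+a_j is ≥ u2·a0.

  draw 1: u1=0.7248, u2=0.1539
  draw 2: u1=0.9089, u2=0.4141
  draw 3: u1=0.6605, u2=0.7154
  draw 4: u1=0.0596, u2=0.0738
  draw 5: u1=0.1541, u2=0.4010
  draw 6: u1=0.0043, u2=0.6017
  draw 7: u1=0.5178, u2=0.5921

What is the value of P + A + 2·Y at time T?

Value at T = 19

Check how each reaction changes W = P + A + 2·Y (weight of products minus weight of reactants):
R1: P + A -> Y: (2·1) − (1·1 + 1·1) = 2 − 2 = 0
R2: Y -> 2 P: (1·2) − (2·1) = 2 − 2 = 0
R3: Y -> 2 A: (1·2) − (2·1) = 2 − 2 = 0
R4: P + Y -> 3 A: (1·3) − (1·1 + 2·1) = 3 − 3 = 0
Every reaction leaves W unchanged, so W is conserved and no simulation is needed: W(T) = W(0) = 8 + 3 + 2·4 = 19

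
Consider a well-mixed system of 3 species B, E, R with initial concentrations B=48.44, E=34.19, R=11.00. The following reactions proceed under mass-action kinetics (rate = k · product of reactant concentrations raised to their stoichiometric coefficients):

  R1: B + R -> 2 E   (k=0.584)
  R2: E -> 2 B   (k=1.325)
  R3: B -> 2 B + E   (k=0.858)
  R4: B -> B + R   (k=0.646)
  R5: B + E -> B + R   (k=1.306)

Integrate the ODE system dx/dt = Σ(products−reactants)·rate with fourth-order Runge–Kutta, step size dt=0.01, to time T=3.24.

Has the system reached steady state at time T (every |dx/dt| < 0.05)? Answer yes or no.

Steady state at T: no

RK4 with dt=0.01: 324 steps to T=3.24. Trajectory (selected grid times):
t=0.00: B=48.44 E=34.19 R=11.00
t=0.36: B=2.85 E=44.64 R=72.92
t=0.72: B=2.75 E=53.46 R=89.86
t=1.08: B=2.72 E=64.62 R=109.12
t=1.44: B=2.71 E=78.03 R=131.96
t=1.80: B=2.71 E=94.04 R=159.19
t=2.16: B=2.70 E=113.14 R=191.67
t=2.52: B=2.69 E=135.92 R=230.43
t=2.88: B=2.69 E=163.11 R=276.66
t=3.24: B=2.69 E=195.54 R=331.83
Rates at T: R1=520.5008, R2=259.0936, R3=2.3045, R4=1.7351, R5=685.9275
dx/dt at T (Σ net stoichiometry × rate): B=-0.0091, E=+98.2850, R=+167.1619
Largest |dx/dt| is |+167.1619| (R) ≥ 0.05 → not steady.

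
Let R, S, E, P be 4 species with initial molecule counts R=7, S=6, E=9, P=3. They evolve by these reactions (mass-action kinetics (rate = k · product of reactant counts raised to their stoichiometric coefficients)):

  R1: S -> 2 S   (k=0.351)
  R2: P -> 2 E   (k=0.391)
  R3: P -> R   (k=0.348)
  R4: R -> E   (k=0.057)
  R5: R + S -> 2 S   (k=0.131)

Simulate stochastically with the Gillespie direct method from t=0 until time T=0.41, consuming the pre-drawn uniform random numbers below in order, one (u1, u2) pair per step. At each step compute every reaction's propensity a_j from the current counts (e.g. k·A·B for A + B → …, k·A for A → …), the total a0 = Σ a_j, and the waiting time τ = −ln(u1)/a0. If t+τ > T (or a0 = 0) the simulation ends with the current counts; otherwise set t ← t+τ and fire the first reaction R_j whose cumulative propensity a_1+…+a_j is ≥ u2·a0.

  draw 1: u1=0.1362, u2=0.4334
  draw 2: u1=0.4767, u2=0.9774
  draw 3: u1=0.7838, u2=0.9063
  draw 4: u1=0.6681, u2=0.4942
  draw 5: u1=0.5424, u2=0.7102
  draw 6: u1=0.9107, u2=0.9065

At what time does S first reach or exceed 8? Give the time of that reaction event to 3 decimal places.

Threshold first reached at t = 0.299

t=0.000: R=7 S=6 E=9 P=3
Draw 1: a1=2.106, a2=1.173, a3=1.044, a4=0.399, a5=5.502, a0=10.224; τ=−ln(0.1362)/10.224=0.195 → t=0.195; u2·a0=0.4334·10.224=4.431; a1+…+a3=4.323 < 4.431 ≤ a1+…+a4=4.722 → R4 fires; R=6 S=6 E=10 P=3
Draw 2: a1=2.106, a2=1.173, a3=1.044, a4=0.342, a5=4.716, a0=9.381; τ=−ln(0.4767)/9.381=0.079 → t=0.274; u2·a0=0.9774·9.381=9.169; a1+…+a4=4.665 < 9.169 ≤ a1+…+a5=9.381 → R5 fires; R=5 S=7 E=10 P=3
Draw 3: a1=2.457, a2=1.173, a3=1.044, a4=0.285, a5=4.585, a0=9.544; τ=−ln(0.7838)/9.544=0.026 → t=0.299; u2·a0=0.9063·9.544=8.650; a1+…+a4=4.959 < 8.650 ≤ a1+…+a5=9.544 → R5 fires; R=4 S=8 E=10 P=3
Draw 4: a1=2.808, a2=1.173, a3=1.044, a4=0.228, a5=4.192, a0=9.445; τ=−ln(0.6681)/9.445=0.043 → t=0.342; u2·a0=0.4942·9.445=4.668; a1+a2=3.981 < 4.668 ≤ a1+…+a3=5.025 → R3 fires; R=5 S=8 E=10 P=2
Draw 5: a1=2.808, a2=0.782, a3=0.696, a4=0.285, a5=5.240, a0=9.811; τ=−ln(0.5424)/9.811=0.062 → t=0.405; u2·a0=0.7102·9.811=6.968; a1+…+a4=4.571 < 6.968 ≤ a1+…+a5=9.811 → R5 fires; R=4 S=9 E=10 P=2
Draw 6: a1=3.159, a2=0.782, a3=0.696, a4=0.228, a5=4.716, a0=9.581; τ=−ln(0.9107)/9.581=0.010 → t=0.414 > T=0.41: stop.
S first becomes ≥ 8 when it reaches 8 at the event at t=0.299.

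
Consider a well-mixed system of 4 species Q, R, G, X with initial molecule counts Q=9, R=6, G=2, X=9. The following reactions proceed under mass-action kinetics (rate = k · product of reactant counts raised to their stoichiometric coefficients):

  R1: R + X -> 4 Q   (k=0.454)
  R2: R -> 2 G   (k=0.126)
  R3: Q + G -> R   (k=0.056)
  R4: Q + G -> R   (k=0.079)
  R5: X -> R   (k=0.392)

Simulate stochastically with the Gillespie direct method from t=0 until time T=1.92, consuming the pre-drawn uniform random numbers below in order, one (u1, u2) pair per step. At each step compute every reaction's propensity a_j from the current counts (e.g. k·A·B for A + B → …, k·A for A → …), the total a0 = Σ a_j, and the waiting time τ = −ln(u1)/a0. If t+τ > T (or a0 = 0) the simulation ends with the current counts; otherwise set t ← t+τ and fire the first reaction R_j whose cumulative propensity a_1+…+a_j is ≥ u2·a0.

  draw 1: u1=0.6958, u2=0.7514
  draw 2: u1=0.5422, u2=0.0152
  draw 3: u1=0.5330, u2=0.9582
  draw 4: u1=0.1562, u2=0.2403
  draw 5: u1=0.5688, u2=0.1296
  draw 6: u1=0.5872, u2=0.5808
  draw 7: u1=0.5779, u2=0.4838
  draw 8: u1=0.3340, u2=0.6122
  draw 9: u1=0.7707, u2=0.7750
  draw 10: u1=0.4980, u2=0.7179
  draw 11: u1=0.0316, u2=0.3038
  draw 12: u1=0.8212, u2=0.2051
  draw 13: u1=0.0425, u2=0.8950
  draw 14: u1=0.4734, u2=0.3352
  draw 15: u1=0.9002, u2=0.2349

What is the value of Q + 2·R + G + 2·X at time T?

Value at T = 41

Check how each reaction changes W = Q + 2·R + G + 2·X (weight of products minus weight of reactants):
R1: R + X -> 4 Q: (1·4) − (2·1 + 2·1) = 4 − 4 = 0
R2: R -> 2 G: (1·2) − (2·1) = 2 − 2 = 0
R3: Q + G -> R: (2·1) − (1·1 + 1·1) = 2 − 2 = 0
R4: Q + G -> R: (2·1) − (1·1 + 1·1) = 2 − 2 = 0
R5: X -> R: (2·1) − (2·1) = 2 − 2 = 0
Every reaction leaves W unchanged, so W is conserved and no simulation is needed: W(T) = W(0) = 9 + 2·6 + 2 + 2·9 = 41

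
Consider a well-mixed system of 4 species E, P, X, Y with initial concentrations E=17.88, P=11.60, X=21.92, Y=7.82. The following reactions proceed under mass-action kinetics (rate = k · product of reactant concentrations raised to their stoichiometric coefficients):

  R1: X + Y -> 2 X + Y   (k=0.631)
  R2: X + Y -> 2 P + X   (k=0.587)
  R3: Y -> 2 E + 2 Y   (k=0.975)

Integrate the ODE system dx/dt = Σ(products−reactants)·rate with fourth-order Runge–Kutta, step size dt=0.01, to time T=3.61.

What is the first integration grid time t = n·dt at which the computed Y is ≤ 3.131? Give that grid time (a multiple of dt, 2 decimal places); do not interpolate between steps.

Threshold first reached at t = 0.07

RK4 with dt=0.01: 361 steps to T=3.61. Trajectory (selected grid times):
t=0.00: E=17.88 P=11.60 X=21.92 Y=7.82
t=0.06: E=18.52 P=20.92 X=26.93 Y=3.48
t=0.07: E=18.58 P=21.95 X=27.49 Y=2.99
t=0.40: E=18.94 P=28.28 X=30.88 Y=0.01
t=0.80: E=18.94 P=28.30 X=30.90 Y=0.00
t=1.20: E=18.94 P=28.30 X=30.90 Y=0.00
t=1.60: E=18.94 P=28.30 X=30.90 Y=0.00
t=2.01: E=18.94 P=28.30 X=30.90 Y=0.00
t=2.41: E=18.94 P=28.30 X=30.90 Y=0.00
t=2.81: E=18.94 P=28.30 X=30.90 Y=0.00
t=3.21: E=18.94 P=28.30 X=30.90 Y=0.00
t=3.61: E=18.94 P=28.30 X=30.90 Y=0.00
Y(0.06)=3.477 > 3.131 but Y(0.07)=2.993 ≤ 3.131, so the first grid time is t=0.07.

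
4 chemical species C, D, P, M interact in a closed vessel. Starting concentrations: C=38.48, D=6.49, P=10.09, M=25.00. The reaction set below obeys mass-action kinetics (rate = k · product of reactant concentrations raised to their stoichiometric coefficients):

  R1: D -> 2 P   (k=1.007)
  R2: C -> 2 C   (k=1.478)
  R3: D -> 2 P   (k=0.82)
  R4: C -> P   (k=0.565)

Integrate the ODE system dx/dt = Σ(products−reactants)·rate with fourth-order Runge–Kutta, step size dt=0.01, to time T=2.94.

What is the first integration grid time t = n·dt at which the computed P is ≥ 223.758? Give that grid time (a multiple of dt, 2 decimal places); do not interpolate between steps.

Threshold first reached at t = 2.46

RK4 with dt=0.01: 294 steps to T=2.94. Trajectory (selected grid times):
t=0.00: C=38.48 D=6.49 P=10.09 M=25.00
t=0.33: C=52.01 D=3.55 P=24.34 M=25.00
t=0.65: C=69.66 D=1.98 P=38.41 M=25.00
t=0.98: C=94.15 D=1.08 P=55.35 M=25.00
t=1.31: C=127.25 D=0.59 P=76.82 M=25.00
t=1.63: C=170.43 D=0.33 P=104.07 M=25.00
t=1.96: C=230.35 D=0.18 P=141.45 M=25.00
t=2.29: C=311.35 D=0.10 P=191.73 M=25.00
t=2.45: C=360.32 D=0.07 P=222.09 M=25.00
t=2.46: C=363.62 D=0.07 P=224.14 M=25.00
t=2.61: C=416.99 D=0.06 P=257.20 M=25.00
t=2.94: C=563.61 D=0.03 P=347.98 M=25.00
P(2.45)=222.089 < 223.758 but P(2.46)=224.136 ≥ 223.758, so the first grid time is t=2.46.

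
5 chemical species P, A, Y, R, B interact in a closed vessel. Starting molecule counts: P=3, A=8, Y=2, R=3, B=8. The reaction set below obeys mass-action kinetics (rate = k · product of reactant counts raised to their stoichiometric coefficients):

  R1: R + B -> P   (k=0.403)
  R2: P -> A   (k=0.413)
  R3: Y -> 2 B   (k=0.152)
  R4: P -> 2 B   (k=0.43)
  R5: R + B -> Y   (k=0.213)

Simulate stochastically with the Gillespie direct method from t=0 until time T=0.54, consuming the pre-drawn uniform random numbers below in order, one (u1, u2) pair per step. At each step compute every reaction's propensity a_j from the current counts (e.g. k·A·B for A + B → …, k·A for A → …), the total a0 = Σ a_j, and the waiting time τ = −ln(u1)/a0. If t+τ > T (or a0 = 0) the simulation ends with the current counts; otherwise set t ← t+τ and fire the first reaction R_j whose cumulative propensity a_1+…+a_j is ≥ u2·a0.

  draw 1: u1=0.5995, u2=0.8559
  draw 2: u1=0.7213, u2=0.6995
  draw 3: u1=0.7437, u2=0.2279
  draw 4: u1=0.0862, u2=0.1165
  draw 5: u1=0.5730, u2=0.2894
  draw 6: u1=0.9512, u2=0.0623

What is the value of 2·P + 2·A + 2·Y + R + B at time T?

Check how each reaction changes W = 2·P + 2·A + 2·Y + R + B (weight of products minus weight of reactants):
R1: R + B -> P: (2·1) − (1·1 + 1·1) = 2 − 2 = 0
R2: P -> A: (2·1) − (2·1) = 2 − 2 = 0
R3: Y -> 2 B: (1·2) − (2·1) = 2 − 2 = 0
R4: P -> 2 B: (1·2) − (2·1) = 2 − 2 = 0
R5: R + B -> Y: (2·1) − (1·1 + 1·1) = 2 − 2 = 0
Every reaction leaves W unchanged, so W is conserved and no simulation is needed: W(T) = W(0) = 2·3 + 2·8 + 2·2 + 3 + 8 = 37

Value at T = 37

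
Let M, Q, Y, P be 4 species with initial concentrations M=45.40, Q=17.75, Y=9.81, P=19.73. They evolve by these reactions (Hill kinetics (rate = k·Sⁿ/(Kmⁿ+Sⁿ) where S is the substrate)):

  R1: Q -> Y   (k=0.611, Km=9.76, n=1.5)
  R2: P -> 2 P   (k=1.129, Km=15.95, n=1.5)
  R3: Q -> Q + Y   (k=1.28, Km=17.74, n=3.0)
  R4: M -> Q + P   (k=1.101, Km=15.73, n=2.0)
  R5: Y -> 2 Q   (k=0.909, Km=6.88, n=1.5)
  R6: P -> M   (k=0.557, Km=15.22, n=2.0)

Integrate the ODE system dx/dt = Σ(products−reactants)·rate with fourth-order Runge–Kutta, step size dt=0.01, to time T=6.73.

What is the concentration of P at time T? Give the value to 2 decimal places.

RK4 with dt=0.01: 673 steps to T=6.73. Trajectory (selected grid times):
t=0.00: M=45.40 Q=17.75 Y=9.81 P=19.73
t=0.75: M=44.93 Q=19.02 Y=10.21 P=20.70
t=1.50: M=44.47 Q=20.31 Y=10.66 P=21.67
t=2.24: M=44.03 Q=21.58 Y=11.14 P=22.63
t=2.99: M=43.59 Q=22.89 Y=11.67 P=23.61
t=3.74: M=43.16 Q=24.21 Y=12.23 P=24.59
t=4.49: M=42.73 Q=25.53 Y=12.82 P=25.58
t=5.23: M=42.32 Q=26.86 Y=13.42 P=26.55
t=5.98: M=41.92 Q=28.21 Y=14.05 P=27.54
t=6.73: M=41.52 Q=29.58 Y=14.71 P=28.53
Read off P at T=6.73: 28.53

P at T = 28.53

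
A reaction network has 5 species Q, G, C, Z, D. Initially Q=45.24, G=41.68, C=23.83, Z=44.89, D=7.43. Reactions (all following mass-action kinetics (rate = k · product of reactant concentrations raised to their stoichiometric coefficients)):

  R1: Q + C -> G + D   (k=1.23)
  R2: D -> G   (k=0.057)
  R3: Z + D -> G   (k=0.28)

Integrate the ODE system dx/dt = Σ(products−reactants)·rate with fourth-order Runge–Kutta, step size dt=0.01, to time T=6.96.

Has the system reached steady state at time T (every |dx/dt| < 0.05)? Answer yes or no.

RK4 with dt=0.01: 696 steps to T=6.96. Trajectory (selected grid times):
t=0.00: Q=45.24 G=41.68 C=23.83 Z=44.89 D=7.43
t=0.77: Q=21.41 G=96.23 C=0.00 Z=14.40 D=0.54
t=1.55: Q=21.41 G=96.75 C=0.00 Z=13.89 D=0.02
t=2.32: Q=21.41 G=96.77 C=0.00 Z=13.87 D=0.00
t=3.09: Q=21.41 G=96.77 C=0.00 Z=13.87 D=0.00
t=3.87: Q=21.41 G=96.77 C=0.00 Z=13.87 D=0.00
t=4.64: Q=21.41 G=96.77 C=0.00 Z=13.87 D=0.00
t=5.41: Q=21.41 G=96.77 C=0.00 Z=13.87 D=0.00
t=6.19: Q=21.41 G=96.77 C=0.00 Z=13.87 D=0.00
t=6.96: Q=21.41 G=96.77 C=0.00 Z=13.87 D=0.00
Rates at T: R1=0.0000, R2=0.0000, R3=0.0000
dx/dt at T (Σ net stoichiometry × rate): Q=-0.0000, G=+0.0000, C=-0.0000, Z=-0.0000, D=-0.0000
Largest |dx/dt| is |+0.0000| (G) < 0.05 → steady.

Steady state at T: yes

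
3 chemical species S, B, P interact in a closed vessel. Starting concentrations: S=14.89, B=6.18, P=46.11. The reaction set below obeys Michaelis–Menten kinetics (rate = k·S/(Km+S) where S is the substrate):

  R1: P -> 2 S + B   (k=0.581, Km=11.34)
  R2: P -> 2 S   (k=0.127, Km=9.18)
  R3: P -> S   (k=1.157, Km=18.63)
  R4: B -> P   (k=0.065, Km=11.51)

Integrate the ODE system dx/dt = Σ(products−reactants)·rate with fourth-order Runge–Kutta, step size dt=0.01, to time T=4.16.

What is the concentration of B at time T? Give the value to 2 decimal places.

B at T = 7.99

RK4 with dt=0.01: 416 steps to T=4.16. Trajectory (selected grid times):
t=0.00: S=14.89 B=6.18 P=46.11
t=0.46: S=15.79 B=6.38 P=45.48
t=0.92: S=16.70 B=6.59 P=44.85
t=1.39: S=17.61 B=6.79 P=44.21
t=1.85: S=18.51 B=6.99 P=43.59
t=2.31: S=19.40 B=7.19 P=42.97
t=2.77: S=20.29 B=7.39 P=42.35
t=3.24: S=21.19 B=7.60 P=41.72
t=3.70: S=22.08 B=7.79 P=41.11
t=4.16: S=22.96 B=7.99 P=40.50
Read off B at T=4.16: 7.99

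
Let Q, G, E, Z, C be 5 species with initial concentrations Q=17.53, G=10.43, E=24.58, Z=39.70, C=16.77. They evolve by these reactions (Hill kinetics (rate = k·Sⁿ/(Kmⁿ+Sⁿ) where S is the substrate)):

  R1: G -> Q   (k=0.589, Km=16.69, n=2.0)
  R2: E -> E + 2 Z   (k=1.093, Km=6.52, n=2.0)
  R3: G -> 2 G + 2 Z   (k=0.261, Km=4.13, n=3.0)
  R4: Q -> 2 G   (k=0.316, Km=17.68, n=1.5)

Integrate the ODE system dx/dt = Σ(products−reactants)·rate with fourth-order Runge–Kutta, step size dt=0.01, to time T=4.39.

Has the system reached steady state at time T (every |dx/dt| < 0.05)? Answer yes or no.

RK4 with dt=0.01: 439 steps to T=4.39. Trajectory (selected grid times):
t=0.00: Q=17.53 G=10.43 E=24.58 Z=39.70 C=16.77
t=0.49: Q=17.54 G=10.62 E=24.58 Z=40.94 C=16.77
t=0.98: Q=17.54 G=10.81 E=24.58 Z=42.18 C=16.77
t=1.46: Q=17.55 G=11.00 E=24.58 Z=43.40 C=16.77
t=1.95: Q=17.56 G=11.19 E=24.58 Z=44.65 C=16.77
t=2.44: Q=17.58 G=11.37 E=24.58 Z=45.89 C=16.77
t=2.93: Q=17.59 G=11.55 E=24.58 Z=47.14 C=16.77
t=3.41: Q=17.61 G=11.73 E=24.58 Z=48.36 C=16.77
t=3.90: Q=17.63 G=11.91 E=24.58 Z=49.60 C=16.77
t=4.39: Q=17.65 G=12.09 E=24.58 Z=50.85 C=16.77
Rates at T: R1=0.2028, R2=1.0212, R3=0.2510, R4=0.1578
dx/dt at T (Σ net stoichiometry × rate): Q=+0.0450, G=+0.3638, E=+0.0000, Z=+2.5443, C=+0.0000
Largest |dx/dt| is |+2.5443| (Z) ≥ 0.05 → not steady.

Steady state at T: no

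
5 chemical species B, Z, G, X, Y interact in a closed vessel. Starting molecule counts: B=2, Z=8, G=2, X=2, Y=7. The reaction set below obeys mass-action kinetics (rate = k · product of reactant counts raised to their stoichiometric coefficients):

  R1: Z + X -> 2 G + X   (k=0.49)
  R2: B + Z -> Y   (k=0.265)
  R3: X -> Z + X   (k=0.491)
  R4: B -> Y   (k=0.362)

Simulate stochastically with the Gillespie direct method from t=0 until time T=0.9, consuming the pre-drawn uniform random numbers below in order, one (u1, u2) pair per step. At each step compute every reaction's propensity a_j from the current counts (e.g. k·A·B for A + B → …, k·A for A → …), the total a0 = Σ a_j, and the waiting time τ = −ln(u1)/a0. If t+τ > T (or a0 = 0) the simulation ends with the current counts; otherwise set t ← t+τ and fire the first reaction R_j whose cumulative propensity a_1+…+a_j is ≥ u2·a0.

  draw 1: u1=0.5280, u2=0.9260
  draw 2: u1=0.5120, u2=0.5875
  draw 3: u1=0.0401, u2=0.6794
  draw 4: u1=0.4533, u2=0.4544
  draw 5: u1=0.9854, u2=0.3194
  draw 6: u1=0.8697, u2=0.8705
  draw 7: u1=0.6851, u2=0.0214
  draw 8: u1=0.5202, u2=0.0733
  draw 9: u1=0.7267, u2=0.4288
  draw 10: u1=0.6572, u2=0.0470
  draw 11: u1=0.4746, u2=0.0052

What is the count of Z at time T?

t=0.000: B=2 Z=8 G=2 X=2 Y=7
Draw 1: a1=7.840, a2=4.240, a3=0.982, a4=0.724, a0=13.786; τ=−ln(0.5280)/13.786=0.046 → t=0.046; u2·a0=0.9260·13.786=12.766; a1+a2=12.080 < 12.766 ≤ a1+…+a3=13.062 → R3 fires; B=2 Z=9 G=2 X=2 Y=7
Draw 2: a1=8.820, a2=4.770, a3=0.982, a4=0.724, a0=15.296; τ=−ln(0.5120)/15.296=0.044 → t=0.090; u2·a0=0.5875·15.296=8.986; a1=8.820 < 8.986 ≤ a1+a2=13.590 → R2 fires; B=1 Z=8 G=2 X=2 Y=8
Draw 3: a1=7.840, a2=2.120, a3=0.982, a4=0.362, a0=11.304; τ=−ln(0.0401)/11.304=0.285 → t=0.375; u2·a0=0.6794·11.304=7.680 ≤ a1=7.840 → R1 fires; B=1 Z=7 G=4 X=2 Y=8
Draw 4: a1=6.860, a2=1.855, a3=0.982, a4=0.362, a0=10.059; τ=−ln(0.4533)/10.059=0.079 → t=0.453; u2·a0=0.4544·10.059=4.571 ≤ a1=6.860 → R1 fires; B=1 Z=6 G=6 X=2 Y=8
Draw 5: a1=5.880, a2=1.590, a3=0.982, a4=0.362, a0=8.814; τ=−ln(0.9854)/8.814=0.002 → t=0.455; u2·a0=0.3194·8.814=2.815 ≤ a1=5.880 → R1 fires; B=1 Z=5 G=8 X=2 Y=8
Draw 6: a1=4.900, a2=1.325, a3=0.982, a4=0.362, a0=7.569; τ=−ln(0.8697)/7.569=0.018 → t=0.473; u2·a0=0.8705·7.569=6.589; a1+a2=6.225 < 6.589 ≤ a1+…+a3=7.207 → R3 fires; B=1 Z=6 G=8 X=2 Y=8
Draw 7: a1=5.880, a2=1.590, a3=0.982, a4=0.362, a0=8.814; τ=−ln(0.6851)/8.814=0.043 → t=0.516; u2·a0=0.0214·8.814=0.189 ≤ a1=5.880 → R1 fires; B=1 Z=5 G=10 X=2 Y=8
Draw 8: a1=4.900, a2=1.325, a3=0.982, a4=0.362, a0=7.569; τ=−ln(0.5202)/7.569=0.086 → t=0.603; u2·a0=0.0733·7.569=0.555 ≤ a1=4.900 → R1 fires; B=1 Z=4 G=12 X=2 Y=8
Draw 9: a1=3.920, a2=1.060, a3=0.982, a4=0.362, a0=6.324; τ=−ln(0.7267)/6.324=0.050 → t=0.653; u2·a0=0.4288·6.324=2.712 ≤ a1=3.920 → R1 fires; B=1 Z=3 G=14 X=2 Y=8
Draw 10: a1=2.940, a2=0.795, a3=0.982, a4=0.362, a0=5.079; τ=−ln(0.6572)/5.079=0.083 → t=0.736; u2·a0=0.0470·5.079=0.239 ≤ a1=2.940 → R1 fires; B=1 Z=2 G=16 X=2 Y=8
Draw 11: a1=1.960, a2=0.530, a3=0.982, a4=0.362, a0=3.834; τ=−ln(0.4746)/3.834=0.194 → t=0.930 > T=0.9: stop.
Read off Z at T=0.9: 2

Z at T = 2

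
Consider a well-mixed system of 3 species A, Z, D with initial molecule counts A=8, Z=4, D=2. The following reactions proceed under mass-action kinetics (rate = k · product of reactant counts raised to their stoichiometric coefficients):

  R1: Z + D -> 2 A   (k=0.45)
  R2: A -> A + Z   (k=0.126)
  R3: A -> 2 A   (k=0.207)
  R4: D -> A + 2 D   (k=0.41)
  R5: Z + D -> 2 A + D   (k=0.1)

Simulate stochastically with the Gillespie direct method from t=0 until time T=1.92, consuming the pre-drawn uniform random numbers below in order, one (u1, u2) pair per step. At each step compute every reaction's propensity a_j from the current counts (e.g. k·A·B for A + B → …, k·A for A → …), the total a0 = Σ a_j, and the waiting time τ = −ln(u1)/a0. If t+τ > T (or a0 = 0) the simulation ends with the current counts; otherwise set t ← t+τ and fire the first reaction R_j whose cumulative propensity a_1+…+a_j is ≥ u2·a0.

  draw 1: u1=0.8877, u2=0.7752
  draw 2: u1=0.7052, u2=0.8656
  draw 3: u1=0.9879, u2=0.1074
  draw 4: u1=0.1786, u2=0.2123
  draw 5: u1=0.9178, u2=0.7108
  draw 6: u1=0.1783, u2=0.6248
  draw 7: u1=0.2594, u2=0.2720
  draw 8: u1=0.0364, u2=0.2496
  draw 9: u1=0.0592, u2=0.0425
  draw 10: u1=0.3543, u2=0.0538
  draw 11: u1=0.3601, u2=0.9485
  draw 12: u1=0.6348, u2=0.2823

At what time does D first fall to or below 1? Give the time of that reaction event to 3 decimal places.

t=0.000: A=8 Z=4 D=2
Draw 1: a1=3.600, a2=1.008, a3=1.656, a4=0.820, a5=0.800, a0=7.884; τ=−ln(0.8877)/7.884=0.015 → t=0.015; u2·a0=0.7752·7.884=6.112; a1+a2=4.608 < 6.112 ≤ a1+…+a3=6.264 → R3 fires; A=9 Z=4 D=2
Draw 2: a1=3.600, a2=1.134, a3=1.863, a4=0.820, a5=0.800, a0=8.217; τ=−ln(0.7052)/8.217=0.043 → t=0.058; u2·a0=0.8656·8.217=7.113; a1+…+a3=6.597 < 7.113 ≤ a1+…+a4=7.417 → R4 fires; A=10 Z=4 D=3
Draw 3: a1=5.400, a2=1.260, a3=2.070, a4=1.230, a5=1.200, a0=11.160; τ=−ln(0.9879)/11.160=0.001 → t=0.059; u2·a0=0.1074·11.160=1.199 ≤ a1=5.400 → R1 fires; A=12 Z=3 D=2
Draw 4: a1=2.700, a2=1.512, a3=2.484, a4=0.820, a5=0.600, a0=8.116; τ=−ln(0.1786)/8.116=0.212 → t=0.271; u2·a0=0.2123·8.116=1.723 ≤ a1=2.700 → R1 fires; A=14 Z=2 D=1
Draw 5: a1=0.900, a2=1.764, a3=2.898, a4=0.410, a5=0.200, a0=6.172; τ=−ln(0.9178)/6.172=0.014 → t=0.285; u2·a0=0.7108·6.172=4.387; a1+a2=2.664 < 4.387 ≤ a1+…+a3=5.562 → R3 fires; A=15 Z=2 D=1
Draw 6: a1=0.900, a2=1.890, a3=3.105, a4=0.410, a5=0.200, a0=6.505; τ=−ln(0.1783)/6.505=0.265 → t=0.550; u2·a0=0.6248·6.505=4.064; a1+a2=2.790 < 4.064 ≤ a1+…+a3=5.895 → R3 fires; A=16 Z=2 D=1
Draw 7: a1=0.900, a2=2.016, a3=3.312, a4=0.410, a5=0.200, a0=6.838; τ=−ln(0.2594)/6.838=0.197 → t=0.747; u2·a0=0.2720·6.838=1.860; a1=0.900 < 1.860 ≤ a1+a2=2.916 → R2 fires; A=16 Z=3 D=1
Draw 8: a1=1.350, a2=2.016, a3=3.312, a4=0.410, a5=0.300, a0=7.388; τ=−ln(0.0364)/7.388=0.448 → t=1.196; u2·a0=0.2496·7.388=1.844; a1=1.350 < 1.844 ≤ a1+a2=3.366 → R2 fires; A=16 Z=4 D=1
Draw 9: a1=1.800, a2=2.016, a3=3.312, a4=0.410, a5=0.400, a0=7.938; τ=−ln(0.0592)/7.938=0.356 → t=1.552; u2·a0=0.0425·7.938=0.337 ≤ a1=1.800 → R1 fires; A=18 Z=3 D=0
Draw 10: a1=0.000, a2=2.268, a3=3.726, a4=0.000, a5=0.000, a0=5.994; τ=−ln(0.3543)/5.994=0.173 → t=1.725; u2·a0=0.0538·5.994=0.322; a1=0.000 < 0.322 ≤ a1+a2=2.268 → R2 fires; A=18 Z=4 D=0
Draw 11: a1=0.000, a2=2.268, a3=3.726, a4=0.000, a5=0.000, a0=5.994; τ=−ln(0.3601)/5.994=0.170 → t=1.895; u2·a0=0.9485·5.994=5.685; a1+a2=2.268 < 5.685 ≤ a1+…+a3=5.994 → R3 fires; A=19 Z=4 D=0
Draw 12: a1=0.000, a2=2.394, a3=3.933, a4=0.000, a5=0.000, a0=6.327; τ=−ln(0.6348)/6.327=0.072 → t=1.967 > T=1.92: stop.
D first becomes ≤ 1 when it reaches 1 at the event at t=0.271.

Threshold first reached at t = 0.271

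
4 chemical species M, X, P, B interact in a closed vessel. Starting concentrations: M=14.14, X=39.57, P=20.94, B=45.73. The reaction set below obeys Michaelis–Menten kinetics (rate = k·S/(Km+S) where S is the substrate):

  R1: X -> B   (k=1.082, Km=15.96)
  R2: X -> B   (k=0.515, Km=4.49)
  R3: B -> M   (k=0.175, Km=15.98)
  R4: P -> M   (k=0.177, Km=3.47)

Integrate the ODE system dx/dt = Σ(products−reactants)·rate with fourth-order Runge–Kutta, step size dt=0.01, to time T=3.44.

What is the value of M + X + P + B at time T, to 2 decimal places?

Check how each reaction changes W = M + X + P + B (weight of products minus weight of reactants):
R1: X -> B: (1·1) − (1·1) = 1 − 1 = 0
R2: X -> B: (1·1) − (1·1) = 1 − 1 = 0
R3: B -> M: (1·1) − (1·1) = 1 − 1 = 0
R4: P -> M: (1·1) − (1·1) = 1 − 1 = 0
Every reaction leaves W unchanged, so W is conserved and no simulation is needed: W(T) = W(0) = 14.14 + 39.57 + 20.94 + 45.73 = 120.38

Value at T = 120.38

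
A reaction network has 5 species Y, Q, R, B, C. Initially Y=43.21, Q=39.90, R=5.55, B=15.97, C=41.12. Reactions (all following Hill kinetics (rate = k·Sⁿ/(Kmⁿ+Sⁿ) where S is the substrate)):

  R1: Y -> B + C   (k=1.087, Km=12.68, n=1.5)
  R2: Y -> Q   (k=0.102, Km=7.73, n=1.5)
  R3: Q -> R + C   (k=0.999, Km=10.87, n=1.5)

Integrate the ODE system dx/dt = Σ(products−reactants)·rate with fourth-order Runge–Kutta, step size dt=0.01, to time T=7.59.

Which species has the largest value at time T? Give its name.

Dominant species at T: C

RK4 with dt=0.01: 759 steps to T=7.59. Trajectory (selected grid times):
t=0.00: Y=43.21 Q=39.90 R=5.55 B=15.97 C=41.12
t=0.84: Y=42.34 Q=39.25 R=6.28 B=16.76 C=42.64
t=1.69: Y=41.47 Q=38.59 R=7.02 B=17.55 C=44.17
t=2.53: Y=40.61 Q=37.94 R=7.75 B=18.33 C=45.68
t=3.37: Y=39.76 Q=37.29 R=8.48 B=19.10 C=47.18
t=4.22: Y=38.90 Q=36.64 R=9.21 B=19.88 C=48.70
t=5.06: Y=38.05 Q=35.99 R=9.93 B=20.65 C=50.18
t=5.90: Y=37.21 Q=35.35 R=10.65 B=21.42 C=51.67
t=6.75: Y=36.36 Q=34.71 R=11.37 B=22.18 C=53.16
t=7.59: Y=35.53 Q=34.07 R=12.09 B=22.94 C=54.63
At T=7.59: Y=35.53 Q=34.07 R=12.09 B=22.94 C=54.63; the largest is C.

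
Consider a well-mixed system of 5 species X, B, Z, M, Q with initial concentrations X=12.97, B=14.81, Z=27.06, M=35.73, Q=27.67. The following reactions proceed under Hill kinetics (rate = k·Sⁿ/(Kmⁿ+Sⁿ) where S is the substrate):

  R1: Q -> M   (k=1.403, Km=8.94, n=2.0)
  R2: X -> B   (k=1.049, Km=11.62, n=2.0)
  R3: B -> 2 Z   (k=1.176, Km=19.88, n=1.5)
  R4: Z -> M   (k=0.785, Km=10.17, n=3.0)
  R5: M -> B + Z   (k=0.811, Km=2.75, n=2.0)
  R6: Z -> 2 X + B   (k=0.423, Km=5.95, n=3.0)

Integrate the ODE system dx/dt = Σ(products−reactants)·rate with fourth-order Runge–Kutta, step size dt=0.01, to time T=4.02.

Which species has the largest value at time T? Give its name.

RK4 with dt=0.01: 402 steps to T=4.02. Trajectory (selected grid times):
t=0.00: X=12.97 B=14.81 Z=27.06 M=35.73 Q=27.67
t=0.45: X=13.08 B=15.41 Z=27.32 M=36.27 Q=27.10
t=0.89: X=13.19 B=16.00 Z=27.59 M=36.80 Q=26.54
t=1.34: X=13.30 B=16.59 Z=27.88 M=37.34 Q=25.98
t=1.79: X=13.41 B=17.18 Z=28.18 M=37.88 Q=25.41
t=2.23: X=13.52 B=17.75 Z=28.49 M=38.40 Q=24.87
t=2.68: X=13.62 B=18.33 Z=28.81 M=38.94 Q=24.31
t=3.13: X=13.72 B=18.90 Z=29.15 M=39.47 Q=23.75
t=3.57: X=13.82 B=19.46 Z=29.50 M=39.98 Q=23.22
t=4.02: X=13.92 B=20.03 Z=29.86 M=40.51 Q=22.67
At T=4.02: X=13.92 B=20.03 Z=29.86 M=40.51 Q=22.67; the largest is M.

Dominant species at T: M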